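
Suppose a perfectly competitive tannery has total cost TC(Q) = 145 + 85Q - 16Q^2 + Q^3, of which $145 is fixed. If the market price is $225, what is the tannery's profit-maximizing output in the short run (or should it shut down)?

Produce at Q = 14

Variable cost is VC = 85Q - 16Q^2 + Q^3, so AVC = VC/Q = 85 - 16Q + Q^2 and MC = dTC/dQ = 85 - 32Q + 3Q^2.
AVC is minimized where dAVC/dQ = -16 + 2Q = 0, at Q = 8; min AVC = 85 - 16·8 + 8^2 = $21.
P = $225 exceeds min AVC = $21, so the firm stays open.
P = MC gives -140 - 32Q + 3Q^2 = 0, with roots -10/3 and 14. Take the larger (rising MC): Q* = 14.
Check: AVC at Q = 14 is $57 ≤ P, so revenue covers variable cost.
Profit = P·Q − TC = 225·14 − 943 = $2207.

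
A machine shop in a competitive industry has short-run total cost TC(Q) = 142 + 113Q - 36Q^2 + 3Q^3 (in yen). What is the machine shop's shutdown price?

¥5 per unit

The firm shuts down when price falls below the minimum of average variable cost. AVC = VC/Q = 113 - 36Q + 3Q^2.
dAVC/dQ = -36 + 6Q = 0 gives Q = 6. min AVC = 113 - 36·6 + 3·6^2 = 5.
So the shutdown price is ¥5.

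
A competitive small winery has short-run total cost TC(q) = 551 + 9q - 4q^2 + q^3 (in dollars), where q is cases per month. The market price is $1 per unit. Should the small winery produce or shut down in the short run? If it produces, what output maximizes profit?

Shut down

From TC, MC = TC'(q) = 9 - 8q + 3q^2 and AVC = VC/q = 9 - 4q + q^2.
AVC hits its minimum where MC = AVC, at q = 2, giving min AVC = 9 - 4·2 + 2^2 = $5.
Since P = $1 < min AVC = $5, price fails to cover variable cost at any output.
Shutting down limits the loss to fixed cost, $551.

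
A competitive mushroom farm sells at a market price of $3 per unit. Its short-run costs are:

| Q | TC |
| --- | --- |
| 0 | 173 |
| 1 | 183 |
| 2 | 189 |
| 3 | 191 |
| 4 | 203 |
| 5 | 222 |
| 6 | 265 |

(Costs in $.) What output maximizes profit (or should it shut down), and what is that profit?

Profit at each row (π = 3Q − TC): Q=0: -173; Q=1: -180; Q=2: -183; Q=3: -182; Q=4: -191; Q=5: -207; Q=6: -247.
Profit is highest at Q = 0. Equivalently, the lowest AVC in the table is 18/3 ≈ $6 at Q = 3, and P = $3 falls below it — price never covers variable cost, so the firm shuts down and loses only its fixed cost.

Q = 0 (shut down); profit = -$173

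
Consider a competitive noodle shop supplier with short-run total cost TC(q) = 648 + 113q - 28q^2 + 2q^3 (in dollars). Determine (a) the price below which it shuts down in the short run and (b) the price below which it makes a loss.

Shutdown price = min AVC. AVC = 113 - 28q + 2q^2, with vertex at q = 7 and minimum $15.
ATC = 648/q + 113 - 28q + 2q^2. Setting dATC/dq = −648/q^2 − 28 + 4q = 0 gives q = 9 (since 4·9^3 − 28·9^2 = 648).
min ATC = 648/9 + 113 − 28·9 + 2·9^2 = $95. That is the break-even price.
For $15 ≤ P < $95 the firm produces at a loss; below $15 it shuts down.

Shutdown price = $15; break-even price = $95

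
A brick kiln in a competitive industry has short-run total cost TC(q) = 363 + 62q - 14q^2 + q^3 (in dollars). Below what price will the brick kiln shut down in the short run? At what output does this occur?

The shutdown price is the minimum of AVC. VC = 62q - 14q^2 + q^3, so AVC = 62 - 14q + q^2.
At the minimum of AVC, MC = AVC. MC = 62 - 28q + 3q^2; setting MC = AVC gives 2q^2 - 14q = 0, so q = 7. min AVC = 13.
For P < $13 the firm produces nothing.

$13 per unit, at q = 7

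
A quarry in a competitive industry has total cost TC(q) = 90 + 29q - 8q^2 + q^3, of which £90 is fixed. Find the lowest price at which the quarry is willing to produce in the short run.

The firm shuts down when price falls below the minimum of average variable cost. AVC = VC/q = 29 - 8q + q^2.
dAVC/dq = -8 + 2q = 0 gives q = 4. min AVC = 29 - 8·4 + 4^2 = 13.
So the shutdown price is £13.

£13 per unit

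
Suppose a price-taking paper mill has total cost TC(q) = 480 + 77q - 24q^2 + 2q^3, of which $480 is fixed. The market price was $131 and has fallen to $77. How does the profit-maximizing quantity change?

Output falls from 9 to 8

MC = 77 - 48q + 6q^2; the shutdown threshold is min AVC = $5 (at q = 6).
With P = $131 above the shutdown price, P = MC gives q = 9.
At P = $77 ≥ min AVC, set P = MC: q = 8. The firm stays open but cuts output.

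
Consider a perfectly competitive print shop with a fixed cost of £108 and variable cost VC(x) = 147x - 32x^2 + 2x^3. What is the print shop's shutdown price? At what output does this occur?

The shutdown price is the minimum of AVC. VC = 147x - 32x^2 + 2x^3, so AVC = 147 - 32x + 2x^2.
At the minimum of AVC, MC = AVC. MC = 147 - 64x + 6x^2; setting MC = AVC gives 4x^2 - 32x = 0, so x = 8. min AVC = 19.
So the shutdown price is £19.

£19 per unit, at x = 8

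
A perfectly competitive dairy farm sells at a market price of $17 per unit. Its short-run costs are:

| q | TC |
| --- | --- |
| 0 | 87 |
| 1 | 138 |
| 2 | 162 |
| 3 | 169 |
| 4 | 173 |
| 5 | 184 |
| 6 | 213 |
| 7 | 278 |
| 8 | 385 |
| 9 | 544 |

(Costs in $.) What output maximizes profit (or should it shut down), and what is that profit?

Tabulate TR − TC: q=0: -87; q=1: -121; q=2: -128; q=3: -118; q=4: -105; q=5: -99; q=6: -111; q=7: -159; q=8: -249; q=9: -391.
Profit is highest at q = 0. Equivalently, the lowest AVC in the table is 97/5 ≈ $19.40 at q = 5, and P = $17 falls below it — price never covers variable cost, so the firm shuts down and loses only its fixed cost.

q = 0 (shut down); profit = -$87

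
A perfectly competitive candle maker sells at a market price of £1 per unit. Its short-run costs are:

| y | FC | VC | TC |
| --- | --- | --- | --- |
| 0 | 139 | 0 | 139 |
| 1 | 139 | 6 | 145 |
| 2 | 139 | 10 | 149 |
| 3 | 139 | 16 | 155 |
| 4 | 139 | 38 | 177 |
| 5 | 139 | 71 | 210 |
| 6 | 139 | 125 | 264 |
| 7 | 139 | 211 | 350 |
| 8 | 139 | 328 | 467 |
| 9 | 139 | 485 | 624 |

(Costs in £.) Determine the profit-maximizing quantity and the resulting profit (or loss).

Compute π = P·y − TC at each output: y=0: -139; y=1: -144; y=2: -147; y=3: -152; y=4: -173; y=5: -205; y=6: -258; y=7: -343; y=8: -459; y=9: -615.
Profit is highest at y = 0. Equivalently, the lowest AVC in the table is 10/2 ≈ £5 at y = 2, and P = £1 falls below it — price never covers variable cost, so the firm shuts down and loses only its fixed cost.

y = 0 (shut down); profit = -£139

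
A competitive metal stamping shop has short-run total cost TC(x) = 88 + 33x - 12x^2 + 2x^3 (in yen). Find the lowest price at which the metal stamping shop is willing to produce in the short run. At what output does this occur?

The shutdown price is the minimum of AVC. VC = 33x - 12x^2 + 2x^3, so AVC = 33 - 12x + 2x^2.
At the minimum of AVC, MC = AVC. MC = 33 - 24x + 6x^2; setting MC = AVC gives 4x^2 - 12x = 0, so x = 3. min AVC = 15.
So the shutdown price is ¥15.

¥15 per unit, at x = 3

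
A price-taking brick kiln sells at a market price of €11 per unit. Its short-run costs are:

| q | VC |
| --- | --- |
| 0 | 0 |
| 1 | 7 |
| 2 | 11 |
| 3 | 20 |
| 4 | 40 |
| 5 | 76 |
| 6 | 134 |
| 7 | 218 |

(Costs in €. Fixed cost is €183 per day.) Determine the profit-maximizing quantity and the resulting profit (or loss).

Compute π = P·q − TC at each output: q=0: -183; q=1: -179; q=2: -172; q=3: -170; q=4: -179; q=5: -204; q=6: -251; q=7: -324.
Profit is maximized at q = 3. AVC there is 20/3 = €6.67 ≤ P, so producing beats shutting down (which would give -€183).

q = 3; profit = -€170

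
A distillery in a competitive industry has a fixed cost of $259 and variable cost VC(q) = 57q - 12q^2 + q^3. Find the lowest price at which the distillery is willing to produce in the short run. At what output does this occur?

$21 per unit, at q = 6

Short-run supply begins at min AVC. From VC = 57q - 12q^2 + q^3, AVC = 57 - 12q + q^2.
dAVC/dq = -12 + 2q = 0 gives q = 6. min AVC = 57 - 12·6 + 6^2 = 21.
So the shutdown price is $21.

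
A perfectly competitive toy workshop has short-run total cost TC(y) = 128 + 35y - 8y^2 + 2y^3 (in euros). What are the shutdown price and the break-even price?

Shutdown price = €27; break-even price = €67

Shutdown price = min AVC. AVC = 35 - 8y + 2y^2, with vertex at y = 2 and minimum €27.
ATC = 128/y + 35 - 8y + 2y^2. Setting dATC/dy = −128/y^2 − 8 + 4y = 0 gives y = 4 (since 4·4^3 − 8·4^2 = 128).
min ATC = 128/4 + 35 − 8·4 + 2·4^2 = €67. That is the break-even price.
Between these two prices the firm operates at a loss; above €67 it earns a profit.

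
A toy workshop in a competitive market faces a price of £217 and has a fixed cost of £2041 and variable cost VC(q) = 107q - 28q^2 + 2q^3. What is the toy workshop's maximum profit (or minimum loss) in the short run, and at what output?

AVC = 107 - 28q + 2q^2; min AVC = £9 at q = 7. Since P = £217 ≥ min AVC, the firm produces.
With MC = 107 - 56q + 6q^2, P = MC on the upward-sloping part at q* = 11.
TR = 217·11 = 2387. TC = 2041 + 451 = 2492. Profit = 2387 − 2492 = -£105.
By producing, the firm covers all variable cost plus £1936 of fixed cost; shutting down would lose the full £2041.

Profit = -£105 at q = 11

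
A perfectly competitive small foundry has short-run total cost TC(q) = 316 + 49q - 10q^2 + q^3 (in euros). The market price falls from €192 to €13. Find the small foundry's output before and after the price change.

Output falls from 11 to 0 (the firm shuts down)

MC = 49 - 20q + 3q^2; the shutdown threshold is min AVC = €24 (at q = 5).
With P = €192 above the shutdown price, P = MC gives q = 11.
At P = €13 < min AVC = €24, price no longer covers variable cost at any output, so the firm shuts down: q = 0.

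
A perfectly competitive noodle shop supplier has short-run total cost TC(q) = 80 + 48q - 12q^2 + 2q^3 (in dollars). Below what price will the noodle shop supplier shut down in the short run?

The shutdown price is the minimum of AVC. VC = 48q - 12q^2 + 2q^3, so AVC = 48 - 12q + 2q^2.
At the minimum of AVC, MC = AVC. MC = 48 - 24q + 6q^2; setting MC = AVC gives 4q^2 - 12q = 0, so q = 3. min AVC = 30.
The firm shuts down for any P below $30.

$30 per unit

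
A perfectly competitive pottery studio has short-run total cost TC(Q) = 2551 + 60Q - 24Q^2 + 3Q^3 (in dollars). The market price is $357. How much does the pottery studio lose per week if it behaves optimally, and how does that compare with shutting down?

Profit = -$121 at Q = 9

AVC = 60 - 24Q + 3Q^2; min AVC = $12 at Q = 4. Since P = $357 ≥ min AVC, the firm produces.
MC = 60 - 48Q + 9Q^2. Setting P = MC and taking the root on the rising branch gives Q* = 9.
TR = 357·9 = 3213. TC = 2551 + 783 = 3334. Profit = 3213 − 3334 = -$121.
By producing, the firm covers all variable cost plus $2430 of fixed cost; shutting down would lose the full $2551.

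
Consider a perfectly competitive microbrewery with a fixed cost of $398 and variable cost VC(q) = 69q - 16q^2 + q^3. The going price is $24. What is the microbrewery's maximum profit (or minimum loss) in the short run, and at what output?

Profit = -$236 at q = 9

AVC = 69 - 16q + q^2 has its minimum $5 at q = 8; price $24 clears that bar, so the firm operates.
With MC = 69 - 32q + 3q^2, P = MC on the upward-sloping part at q* = 9.
TR = 24·9 = 216. TC = 398 + 54 = 452. Profit = 216 − 452 = -$236.
Shutting down would mean losing the fixed cost of $398, so operating at a loss of $236 is better by $162.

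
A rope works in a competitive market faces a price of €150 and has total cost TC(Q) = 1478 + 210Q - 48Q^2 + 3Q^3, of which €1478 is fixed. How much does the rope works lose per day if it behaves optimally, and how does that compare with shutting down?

AVC = 210 - 48Q + 3Q^2; min AVC = €18 at Q = 8. Since P = €150 ≥ min AVC, the firm produces.
MC = 210 - 96Q + 9Q^2. Setting P = MC and taking the root on the rising branch gives Q* = 10.
TR = 150·10 = 1500. TC = 1478 + 300 = 1778. Profit = 1500 − 1778 = -€278.
That loss of €278 beats the €1478 the firm would lose by shutting down; producing recovers €1200 of fixed cost.

Profit = -€278 at Q = 10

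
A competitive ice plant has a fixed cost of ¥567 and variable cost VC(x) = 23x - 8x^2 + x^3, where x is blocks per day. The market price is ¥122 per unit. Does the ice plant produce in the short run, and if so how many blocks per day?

Produce at x = 9

Strip out fixed cost: VC = 23x - 8x^2 + x^3. Then AVC = 23 - 8x + x^2 and MC = 23 - 16x + 3x^2.
The AVC parabola has its vertex at x = 8/2 = 4, where AVC = 23 - 8·4 + 4^2 = ¥7.
Because ¥122 ≥ ¥7, revenue can cover variable cost; the firm operates.
P = MC gives -99 - 16x + 3x^2 = 0, with roots -11/3 and 9. Take the larger (rising MC): x* = 9.
Check: AVC at x = 9 is ¥32 ≤ P, so revenue covers variable cost.
Profit = P·x − TC = 122·9 − 855 = ¥243.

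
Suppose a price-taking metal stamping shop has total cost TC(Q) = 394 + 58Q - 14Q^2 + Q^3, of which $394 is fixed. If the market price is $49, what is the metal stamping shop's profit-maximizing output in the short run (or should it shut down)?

Produce at Q = 9

Variable cost is VC = 58Q - 14Q^2 + Q^3, so AVC = VC/Q = 58 - 14Q + Q^2 and MC = dTC/dQ = 58 - 28Q + 3Q^2.
AVC is minimized where dAVC/dQ = -14 + 2Q = 0, at Q = 7; min AVC = 58 - 14·7 + 7^2 = $9.
Because $49 ≥ $9, revenue can cover variable cost; the firm operates.
Set P = MC: 49 = 58 - 28Q + 3Q^2 → 9 - 28Q + 3Q^2 = 0. The roots are Q = 1/3 and Q = 9; the profit-maximizing output is on the rising part of MC, so Q* = 9.
Check: AVC at Q = 9 is $13 ≤ P, so revenue covers variable cost.
Profit = P·Q − TC = 49·9 − 511 = -$70, a loss, but smaller than the $394 fixed cost the firm would lose by shutting down.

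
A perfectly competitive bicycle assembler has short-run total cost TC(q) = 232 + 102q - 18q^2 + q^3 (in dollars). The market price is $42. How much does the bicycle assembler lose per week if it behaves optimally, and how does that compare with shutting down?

AVC = 102 - 18q + q^2; min AVC = $21 at q = 9. Since P = $42 ≥ min AVC, the firm produces.
With MC = 102 - 36q + 3q^2, P = MC on the upward-sloping part at q* = 10.
TR = 42·10 = 420. TC = 232 + 220 = 452. Profit = 420 − 452 = -$32.
Shutting down would mean losing the fixed cost of $232, so operating at a loss of $32 is better by $200.

Profit = -$32 at q = 10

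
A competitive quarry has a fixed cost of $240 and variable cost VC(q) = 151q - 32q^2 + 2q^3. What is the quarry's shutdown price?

Short-run supply begins at min AVC. From VC = 151q - 32q^2 + 2q^3, AVC = 151 - 32q + 2q^2.
dAVC/dq = -32 + 4q = 0 gives q = 8. min AVC = 151 - 32·8 + 2·8^2 = 23.
The firm shuts down for any P below $23.

$23 per unit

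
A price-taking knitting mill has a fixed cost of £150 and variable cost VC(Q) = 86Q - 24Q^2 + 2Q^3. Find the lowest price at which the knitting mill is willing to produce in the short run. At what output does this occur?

The firm shuts down when price falls below the minimum of average variable cost. AVC = VC/Q = 86 - 24Q + 2Q^2.
At the minimum of AVC, MC = AVC. MC = 86 - 48Q + 6Q^2; setting MC = AVC gives 4Q^2 - 24Q = 0, so Q = 6. min AVC = 14.
For P < £14 the firm produces nothing.

£14 per unit, at Q = 6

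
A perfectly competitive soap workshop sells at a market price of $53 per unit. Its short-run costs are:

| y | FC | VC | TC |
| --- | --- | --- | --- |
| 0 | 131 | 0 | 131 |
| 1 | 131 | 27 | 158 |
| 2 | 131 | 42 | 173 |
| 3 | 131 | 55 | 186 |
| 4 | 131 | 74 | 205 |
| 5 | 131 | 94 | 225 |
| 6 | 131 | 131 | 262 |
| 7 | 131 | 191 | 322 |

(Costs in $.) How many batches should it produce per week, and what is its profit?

y = 6; profit = $56

Tabulate TR − TC: y=0: -131; y=1: -105; y=2: -67; y=3: -27; y=4: 7; y=5: 40; y=6: 56; y=7: 49.
Profit is maximized at y = 6. AVC there is 131/6 = $21.83 ≤ P, so producing beats shutting down (which would give -$131).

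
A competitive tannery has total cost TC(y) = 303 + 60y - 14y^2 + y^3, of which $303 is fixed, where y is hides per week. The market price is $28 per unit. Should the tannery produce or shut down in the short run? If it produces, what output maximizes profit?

Produce at y = 8

Variable cost is VC = 60y - 14y^2 + y^3, so AVC = VC/y = 60 - 14y + y^2 and MC = dTC/dy = 60 - 28y + 3y^2.
AVC is minimized where dAVC/dy = -14 + 2y = 0, at y = 7; min AVC = 60 - 14·7 + 7^2 = $11.
Because $28 ≥ $11, revenue can cover variable cost; the firm operates.
Set P = MC: 28 = 60 - 28y + 3y^2 → 32 - 28y + 3y^2 = 0. The roots are y = 4/3 and y = 8; the profit-maximizing output is on the rising part of MC, so y* = 8.
Check: AVC at y = 8 is $12 ≤ P, so revenue covers variable cost.
Profit = P·y − TC = 28·8 − 399 = -$175, a loss, but smaller than the $303 fixed cost the firm would lose by shutting down.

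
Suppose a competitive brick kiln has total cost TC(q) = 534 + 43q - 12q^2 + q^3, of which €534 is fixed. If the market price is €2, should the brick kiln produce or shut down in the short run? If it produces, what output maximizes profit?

From TC, MC = TC'(q) = 43 - 24q + 3q^2 and AVC = VC/q = 43 - 12q + q^2.
The AVC parabola has its vertex at q = 12/2 = 6, where AVC = 43 - 12·6 + 6^2 = €7.
With P < min AVC (€2 < €7), every unit sold adds to the loss.
The firm minimizes its loss by shutting down and losing only its fixed cost of €534.

Shut down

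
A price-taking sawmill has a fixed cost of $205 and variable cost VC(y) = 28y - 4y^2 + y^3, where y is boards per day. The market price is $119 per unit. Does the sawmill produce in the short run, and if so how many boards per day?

Strip out fixed cost: VC = 28y - 4y^2 + y^3. Then AVC = 28 - 4y + y^2 and MC = 28 - 8y + 3y^2.
The AVC parabola has its vertex at y = 4/2 = 2, where AVC = 28 - 4·2 + 2^2 = $24.
Since P = $119 ≥ min AVC = $24, price covers variable cost and the firm should produce.
P = MC gives -91 - 8y + 3y^2 = 0, with roots -13/3 and 7. Take the larger (rising MC): y* = 7.
Check: AVC at y = 7 is $49 ≤ P, so revenue covers variable cost.
Profit = P·y − TC = 119·7 − 548 = $285.

Produce at y = 7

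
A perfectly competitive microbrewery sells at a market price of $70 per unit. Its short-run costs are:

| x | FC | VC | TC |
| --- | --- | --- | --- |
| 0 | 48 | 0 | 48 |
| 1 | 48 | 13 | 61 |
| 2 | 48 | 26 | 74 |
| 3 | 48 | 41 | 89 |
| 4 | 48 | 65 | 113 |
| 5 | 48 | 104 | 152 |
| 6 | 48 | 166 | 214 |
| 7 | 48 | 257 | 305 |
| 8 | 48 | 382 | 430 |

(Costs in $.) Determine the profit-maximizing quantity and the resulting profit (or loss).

Tabulate TR − TC: x=0: -48; x=1: 9; x=2: 66; x=3: 121; x=4: 167; x=5: 198; x=6: 206; x=7: 185; x=8: 130.
Profit is maximized at x = 6. AVC there is 166/6 = $27.67 ≤ P, so producing beats shutting down (which would give -$48).

x = 6; profit = $206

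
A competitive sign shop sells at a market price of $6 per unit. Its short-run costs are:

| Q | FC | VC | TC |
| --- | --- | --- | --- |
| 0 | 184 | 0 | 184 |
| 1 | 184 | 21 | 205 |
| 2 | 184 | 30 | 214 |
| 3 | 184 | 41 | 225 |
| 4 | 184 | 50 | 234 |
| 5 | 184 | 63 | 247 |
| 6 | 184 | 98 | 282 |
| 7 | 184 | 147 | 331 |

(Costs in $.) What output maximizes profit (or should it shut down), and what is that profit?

Q = 0 (shut down); profit = -$184

Tabulate TR − TC: Q=0: -184; Q=1: -199; Q=2: -202; Q=3: -207; Q=4: -210; Q=5: -217; Q=6: -246; Q=7: -289.
Profit is highest at Q = 0. Equivalently, the lowest AVC in the table is 50/4 ≈ $12.50 at Q = 4, and P = $6 falls below it — price never covers variable cost, so the firm shuts down and loses only its fixed cost.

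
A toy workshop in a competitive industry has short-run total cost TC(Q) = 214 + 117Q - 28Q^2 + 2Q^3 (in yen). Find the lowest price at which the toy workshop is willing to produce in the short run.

¥19 per unit

The shutdown price is the minimum of AVC. VC = 117Q - 28Q^2 + 2Q^3, so AVC = 117 - 28Q + 2Q^2.
dAVC/dQ = -28 + 4Q = 0 gives Q = 7. min AVC = 117 - 28·7 + 2·7^2 = 19.
For P < ¥19 the firm produces nothing.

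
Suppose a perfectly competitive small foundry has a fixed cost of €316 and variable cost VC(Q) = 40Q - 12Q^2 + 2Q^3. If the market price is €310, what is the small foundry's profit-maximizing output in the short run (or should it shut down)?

Produce at Q = 9

Strip out fixed cost: VC = 40Q - 12Q^2 + 2Q^3. Then AVC = 40 - 12Q + 2Q^2 and MC = 40 - 24Q + 6Q^2.
The AVC parabola has its vertex at Q = 12/4 = 3, where AVC = 40 - 12·3 + 2·3^2 = €22.
P = €310 exceeds min AVC = €22, so the firm stays open.
P = MC gives -270 - 24Q + 6Q^2 = 0, with roots -5 and 9. Take the larger (rising MC): Q* = 9.
Check: AVC at Q = 9 is €94 ≤ P, so revenue covers variable cost.
Profit = P·Q − TC = 310·9 − 1162 = €1628.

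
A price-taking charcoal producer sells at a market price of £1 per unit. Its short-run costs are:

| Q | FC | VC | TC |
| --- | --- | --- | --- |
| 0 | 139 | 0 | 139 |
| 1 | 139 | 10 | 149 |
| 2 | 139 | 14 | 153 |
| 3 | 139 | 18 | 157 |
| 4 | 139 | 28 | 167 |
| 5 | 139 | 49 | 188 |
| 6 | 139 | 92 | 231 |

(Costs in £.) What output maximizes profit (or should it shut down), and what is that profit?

Profit at each row (π = 1Q − TC): Q=0: -139; Q=1: -148; Q=2: -151; Q=3: -154; Q=4: -163; Q=5: -183; Q=6: -225.
Profit is highest at Q = 0. Equivalently, the lowest AVC in the table is 18/3 ≈ £6 at Q = 3, and P = £1 falls below it — price never covers variable cost, so the firm shuts down and loses only its fixed cost.

Q = 0 (shut down); profit = -£139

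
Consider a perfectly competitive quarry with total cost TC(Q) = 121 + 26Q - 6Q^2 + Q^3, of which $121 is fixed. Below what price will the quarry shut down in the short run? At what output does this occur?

$17 per unit, at Q = 3

The firm shuts down when price falls below the minimum of average variable cost. AVC = VC/Q = 26 - 6Q + Q^2.
dAVC/dQ = -6 + 2Q = 0 gives Q = 3. min AVC = 26 - 6·3 + 3^2 = 17.
The firm shuts down for any P below $17.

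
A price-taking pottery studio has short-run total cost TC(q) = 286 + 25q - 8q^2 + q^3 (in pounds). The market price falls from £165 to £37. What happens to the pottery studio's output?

AVC = 25 - 8q + q^2, minimized at q = 4 where min AVC = £9. MC = 25 - 16q + 3q^2.
With P = £165 above the shutdown price, P = MC gives q = 10.
At P = £37 ≥ min AVC, set P = MC: q = 6. The firm stays open but cuts output.

Output falls from 10 to 6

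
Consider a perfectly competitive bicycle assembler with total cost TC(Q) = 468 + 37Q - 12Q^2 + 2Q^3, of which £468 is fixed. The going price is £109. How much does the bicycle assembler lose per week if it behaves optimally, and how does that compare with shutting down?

AVC = 37 - 12Q + 2Q^2 has its minimum £19 at Q = 3; price £109 clears that bar, so the firm operates.
MC = 37 - 24Q + 6Q^2. Setting P = MC and taking the root on the rising branch gives Q* = 6.
TR = 109·6 = 654. TC = 468 + 222 = 690. Profit = 654 − 690 = -£36.
That loss of £36 beats the £468 the firm would lose by shutting down; producing recovers £432 of fixed cost.

Profit = -£36 at Q = 6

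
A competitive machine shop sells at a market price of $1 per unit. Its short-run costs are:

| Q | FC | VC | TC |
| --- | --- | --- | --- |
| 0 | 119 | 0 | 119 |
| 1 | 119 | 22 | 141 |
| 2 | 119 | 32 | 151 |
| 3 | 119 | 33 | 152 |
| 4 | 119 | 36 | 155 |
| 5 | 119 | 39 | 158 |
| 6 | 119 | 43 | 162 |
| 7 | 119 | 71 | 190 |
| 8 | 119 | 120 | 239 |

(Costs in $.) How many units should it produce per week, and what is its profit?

Compute π = P·Q − TC at each output: Q=0: -119; Q=1: -140; Q=2: -149; Q=3: -149; Q=4: -151; Q=5: -153; Q=6: -156; Q=7: -183; Q=8: -231.
Profit is highest at Q = 0. Equivalently, the lowest AVC in the table is 43/6 ≈ $7.17 at Q = 6, and P = $1 falls below it — price never covers variable cost, so the firm shuts down and loses only its fixed cost.

Q = 0 (shut down); profit = -$119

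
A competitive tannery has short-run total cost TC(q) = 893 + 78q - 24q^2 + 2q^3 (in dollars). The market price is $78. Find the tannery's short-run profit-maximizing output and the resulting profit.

AVC = 78 - 24q + 2q^2; min AVC = $6 at q = 6. Since P = $78 ≥ min AVC, the firm produces.
With MC = 78 - 48q + 6q^2, P = MC on the upward-sloping part at q* = 8.
TR = 78·8 = 624. TC = 893 + 112 = 1005. Profit = 624 − 1005 = -$381.
That loss of $381 beats the $893 the firm would lose by shutting down; producing recovers $512 of fixed cost.

Profit = -$381 at q = 8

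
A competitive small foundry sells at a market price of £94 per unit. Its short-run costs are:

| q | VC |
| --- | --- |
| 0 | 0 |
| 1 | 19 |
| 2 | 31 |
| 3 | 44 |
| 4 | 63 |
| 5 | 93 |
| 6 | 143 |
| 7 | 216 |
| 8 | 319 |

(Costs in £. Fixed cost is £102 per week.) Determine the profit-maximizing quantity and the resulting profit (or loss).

q = 7; profit = £340

Compute π = P·q − TC at each output: q=0: -102; q=1: -27; q=2: 55; q=3: 136; q=4: 211; q=5: 275; q=6: 319; q=7: 340; q=8: 331.
Profit is maximized at q = 7. AVC there is 216/7 = £30.86 ≤ P, so producing beats shutting down (which would give -£102).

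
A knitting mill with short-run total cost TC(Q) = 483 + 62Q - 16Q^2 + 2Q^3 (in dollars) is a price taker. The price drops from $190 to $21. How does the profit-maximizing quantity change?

AVC = 62 - 16Q + 2Q^2, minimized at Q = 4 where min AVC = $30. MC = 62 - 32Q + 6Q^2.
At P = $190 ≥ min AVC, set P = MC on the rising branch: Q = 8.
At P = $21 < min AVC = $30, price no longer covers variable cost at any output, so the firm shuts down: Q = 0.

Output falls from 8 to 0 (the firm shuts down)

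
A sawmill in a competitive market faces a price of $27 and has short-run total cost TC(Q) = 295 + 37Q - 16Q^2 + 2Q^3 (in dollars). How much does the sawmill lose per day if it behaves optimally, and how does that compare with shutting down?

AVC = 37 - 16Q + 2Q^2; min AVC = $5 at Q = 4. Since P = $27 ≥ min AVC, the firm produces.
MC = 37 - 32Q + 6Q^2. Setting P = MC and taking the root on the rising branch gives Q* = 5.
TR = 27·5 = 135. TC = 295 + 35 = 330. Profit = 135 − 330 = -$195.
By producing, the firm covers all variable cost plus $100 of fixed cost; shutting down would lose the full $295.

Profit = -$195 at Q = 5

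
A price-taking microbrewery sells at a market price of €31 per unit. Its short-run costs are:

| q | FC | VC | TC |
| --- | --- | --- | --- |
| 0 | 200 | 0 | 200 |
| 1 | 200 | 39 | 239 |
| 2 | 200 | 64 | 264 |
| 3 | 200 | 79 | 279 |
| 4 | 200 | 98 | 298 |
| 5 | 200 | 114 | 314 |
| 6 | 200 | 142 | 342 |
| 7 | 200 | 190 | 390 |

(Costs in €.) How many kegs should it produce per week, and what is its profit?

q = 6; profit = -€156

Compute π = P·q − TC at each output: q=0: -200; q=1: -208; q=2: -202; q=3: -186; q=4: -174; q=5: -159; q=6: -156; q=7: -173.
Profit is maximized at q = 6. AVC there is 142/6 = €23.67 ≤ P, so producing beats shutting down (which would give -€200).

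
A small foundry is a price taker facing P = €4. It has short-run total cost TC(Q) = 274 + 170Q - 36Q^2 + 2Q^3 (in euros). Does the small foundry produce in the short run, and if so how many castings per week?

Strip out fixed cost: VC = 170Q - 36Q^2 + 2Q^3. Then AVC = 170 - 36Q + 2Q^2 and MC = 170 - 72Q + 6Q^2.
AVC is minimized where dAVC/dQ = -36 + 4Q = 0, at Q = 9; min AVC = 170 - 36·9 + 2·9^2 = €8.
Since P = €4 < min AVC = €8, price fails to cover variable cost at any output.
Shutting down limits the loss to fixed cost, €274.

Shut down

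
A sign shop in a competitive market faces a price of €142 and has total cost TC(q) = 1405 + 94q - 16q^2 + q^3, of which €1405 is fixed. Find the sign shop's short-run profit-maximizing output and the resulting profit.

Profit = -€253 at q = 12

AVC = 94 - 16q + q^2; min AVC = €30 at q = 8. Since P = €142 ≥ min AVC, the firm produces.
MC = 94 - 32q + 3q^2. Setting P = MC and taking the root on the rising branch gives q* = 12.
TR = 142·12 = 1704. TC = 1405 + 552 = 1957. Profit = 1704 − 1957 = -€253.
That loss of €253 beats the €1405 the firm would lose by shutting down; producing recovers €1152 of fixed cost.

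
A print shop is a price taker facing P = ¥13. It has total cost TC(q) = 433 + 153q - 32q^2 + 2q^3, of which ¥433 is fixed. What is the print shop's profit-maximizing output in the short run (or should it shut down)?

Strip out fixed cost: VC = 153q - 32q^2 + 2q^3. Then AVC = 153 - 32q + 2q^2 and MC = 153 - 64q + 6q^2.
AVC hits its minimum where MC = AVC, at q = 8, giving min AVC = 153 - 32·8 + 2·8^2 = ¥25.
Since P = ¥13 < min AVC = ¥25, price fails to cover variable cost at any output.
The firm minimizes its loss by shutting down and losing only its fixed cost of ¥433.

Shut down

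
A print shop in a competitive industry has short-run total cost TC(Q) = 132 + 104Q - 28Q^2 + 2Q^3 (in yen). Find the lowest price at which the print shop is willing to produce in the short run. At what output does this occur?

¥6 per unit, at Q = 7

The shutdown price is the minimum of AVC. VC = 104Q - 28Q^2 + 2Q^3, so AVC = 104 - 28Q + 2Q^2.
At the minimum of AVC, MC = AVC. MC = 104 - 56Q + 6Q^2; setting MC = AVC gives 4Q^2 - 28Q = 0, so Q = 7. min AVC = 6.
The firm shuts down for any P below ¥6.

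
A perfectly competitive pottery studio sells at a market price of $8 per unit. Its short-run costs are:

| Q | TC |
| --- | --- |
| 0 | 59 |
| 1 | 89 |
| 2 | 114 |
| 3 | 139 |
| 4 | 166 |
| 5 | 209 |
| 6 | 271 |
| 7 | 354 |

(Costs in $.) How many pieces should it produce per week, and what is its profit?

Q = 0 (shut down); profit = -$59

Compute π = P·Q − TC at each output: Q=0: -59; Q=1: -81; Q=2: -98; Q=3: -115; Q=4: -134; Q=5: -169; Q=6: -223; Q=7: -298.
Profit is highest at Q = 0. Equivalently, the lowest AVC in the table is 80/3 ≈ $26.67 at Q = 3, and P = $8 falls below it — price never covers variable cost, so the firm shuts down and loses only its fixed cost.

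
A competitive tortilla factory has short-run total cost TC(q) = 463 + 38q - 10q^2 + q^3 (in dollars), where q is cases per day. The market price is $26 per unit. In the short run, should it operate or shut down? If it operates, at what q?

Produce at q = 6

Strip out fixed cost: VC = 38q - 10q^2 + q^3. Then AVC = 38 - 10q + q^2 and MC = 38 - 20q + 3q^2.
AVC is minimized where dAVC/dq = -10 + 2q = 0, at q = 5; min AVC = 38 - 10·5 + 5^2 = $13.
P = $26 exceeds min AVC = $13, so the firm stays open.
Solving P = MC: 12 - 20q + 3q^2 = 0 ⇒ q = 2/3 or 6. On the upward-sloping branch, q* = 6.
Check: AVC at q = 6 is $14 ≤ P, so revenue covers variable cost.
Profit = P·q − TC = 26·6 − 547 = -$391, a loss, but smaller than the $463 fixed cost the firm would lose by shutting down.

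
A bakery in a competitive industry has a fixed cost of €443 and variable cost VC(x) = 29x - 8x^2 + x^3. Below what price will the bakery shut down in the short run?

The firm shuts down when price falls below the minimum of average variable cost. AVC = VC/x = 29 - 8x + x^2.
At the minimum of AVC, MC = AVC. MC = 29 - 16x + 3x^2; setting MC = AVC gives 2x^2 - 8x = 0, so x = 4. min AVC = 13.
For P < €13 the firm produces nothing.

€13 per unit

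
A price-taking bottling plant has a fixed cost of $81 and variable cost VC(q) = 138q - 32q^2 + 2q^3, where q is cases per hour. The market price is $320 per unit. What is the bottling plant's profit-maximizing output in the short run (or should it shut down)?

Produce at q = 13

Strip out fixed cost: VC = 138q - 32q^2 + 2q^3. Then AVC = 138 - 32q + 2q^2 and MC = 138 - 64q + 6q^2.
The AVC parabola has its vertex at q = 32/4 = 8, where AVC = 138 - 32·8 + 2·8^2 = $10.
Since P = $320 ≥ min AVC = $10, price covers variable cost and the firm should produce.
Solving P = MC: -182 - 64q + 6q^2 = 0 ⇒ q = -7/3 or 13. On the upward-sloping branch, q* = 13.
Check: AVC at q = 13 is $60 ≤ P, so revenue covers variable cost.
Profit = P·q − TC = 320·13 − 861 = $3299.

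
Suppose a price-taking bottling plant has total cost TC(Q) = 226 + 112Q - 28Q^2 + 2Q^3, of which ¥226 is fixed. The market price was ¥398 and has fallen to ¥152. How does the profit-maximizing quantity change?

Output falls from 13 to 10

AVC = 112 - 28Q + 2Q^2, minimized at Q = 7 where min AVC = ¥14. MC = 112 - 56Q + 6Q^2.
At P = ¥398 ≥ min AVC, set P = MC on the rising branch: Q = 13.
At P = ¥152 ≥ min AVC, set P = MC: Q = 10. The firm stays open but cuts output.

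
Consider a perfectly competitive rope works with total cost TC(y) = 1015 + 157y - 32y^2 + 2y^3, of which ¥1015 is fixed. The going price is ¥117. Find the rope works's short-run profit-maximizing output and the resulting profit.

AVC = 157 - 32y + 2y^2 has its minimum ¥29 at y = 8; price ¥117 clears that bar, so the firm operates.
With MC = 157 - 64y + 6y^2, P = MC on the upward-sloping part at y* = 10.
TR = 117·10 = 1170. TC = 1015 + 370 = 1385. Profit = 1170 − 1385 = -¥215.
That loss of ¥215 beats the ¥1015 the firm would lose by shutting down; producing recovers ¥800 of fixed cost.

Profit = -¥215 at y = 10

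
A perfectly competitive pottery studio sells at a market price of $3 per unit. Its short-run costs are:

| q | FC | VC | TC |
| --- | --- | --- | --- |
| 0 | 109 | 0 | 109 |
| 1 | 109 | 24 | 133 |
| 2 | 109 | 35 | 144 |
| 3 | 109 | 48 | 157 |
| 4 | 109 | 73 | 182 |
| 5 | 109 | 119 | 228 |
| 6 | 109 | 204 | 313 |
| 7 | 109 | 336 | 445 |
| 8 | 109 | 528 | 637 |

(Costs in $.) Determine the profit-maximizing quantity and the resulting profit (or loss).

Compute π = P·q − TC at each output: q=0: -109; q=1: -130; q=2: -138; q=3: -148; q=4: -170; q=5: -213; q=6: -295; q=7: -424; q=8: -613.
Profit is highest at q = 0. Equivalently, the lowest AVC in the table is 48/3 ≈ $16 at q = 3, and P = $3 falls below it — price never covers variable cost, so the firm shuts down and loses only its fixed cost.

q = 0 (shut down); profit = -$109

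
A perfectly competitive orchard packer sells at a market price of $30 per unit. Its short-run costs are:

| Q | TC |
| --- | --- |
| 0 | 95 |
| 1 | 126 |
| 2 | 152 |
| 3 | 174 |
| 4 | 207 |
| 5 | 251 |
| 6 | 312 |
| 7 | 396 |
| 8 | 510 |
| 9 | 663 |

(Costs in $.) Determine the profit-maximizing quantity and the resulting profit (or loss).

Q = 3; profit = -$84

Tabulate TR − TC: Q=0: -95; Q=1: -96; Q=2: -92; Q=3: -84; Q=4: -87; Q=5: -101; Q=6: -132; Q=7: -186; Q=8: -270; Q=9: -393.
Profit is maximized at Q = 3. AVC there is 79/3 = $26.33 ≤ P, so producing beats shutting down (which would give -$95).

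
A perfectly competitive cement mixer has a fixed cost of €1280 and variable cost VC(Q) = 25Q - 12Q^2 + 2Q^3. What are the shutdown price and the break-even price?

Shutdown price = min AVC. AVC = 25 - 12Q + 2Q^2, with vertex at Q = 3 and minimum €7.
ATC = 1280/Q + 25 - 12Q + 2Q^2. Setting dATC/dQ = −1280/Q^2 − 12 + 4Q = 0 gives Q = 8 (since 4·8^3 − 12·8^2 = 1280).
min ATC = 1280/8 + 25 − 12·8 + 2·8^2 = €217. That is the break-even price.
For €7 ≤ P < €217 the firm produces at a loss; below €7 it shuts down.

Shutdown price = €7; break-even price = €217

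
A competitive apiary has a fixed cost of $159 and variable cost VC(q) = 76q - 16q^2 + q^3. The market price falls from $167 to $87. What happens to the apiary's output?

MC = 76 - 32q + 3q^2; the shutdown threshold is min AVC = $12 (at q = 8).
At P = $167 ≥ min AVC, set P = MC on the rising branch: q = 13.
At P = $87 ≥ min AVC, set P = MC: q = 11. The firm stays open but cuts output.

Output falls from 13 to 11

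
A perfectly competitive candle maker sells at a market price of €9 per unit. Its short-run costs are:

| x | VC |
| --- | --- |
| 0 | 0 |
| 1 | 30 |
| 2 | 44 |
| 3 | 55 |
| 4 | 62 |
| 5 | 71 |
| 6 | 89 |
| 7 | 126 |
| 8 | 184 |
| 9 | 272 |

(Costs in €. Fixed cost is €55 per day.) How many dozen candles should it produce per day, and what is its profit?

x = 0 (shut down); profit = -€55

Tabulate TR − TC: x=0: -55; x=1: -76; x=2: -81; x=3: -83; x=4: -81; x=5: -81; x=6: -90; x=7: -118; x=8: -167; x=9: -246.
Profit is highest at x = 0. Equivalently, the lowest AVC in the table is 71/5 ≈ €14.20 at x = 5, and P = €9 falls below it — price never covers variable cost, so the firm shuts down and loses only its fixed cost.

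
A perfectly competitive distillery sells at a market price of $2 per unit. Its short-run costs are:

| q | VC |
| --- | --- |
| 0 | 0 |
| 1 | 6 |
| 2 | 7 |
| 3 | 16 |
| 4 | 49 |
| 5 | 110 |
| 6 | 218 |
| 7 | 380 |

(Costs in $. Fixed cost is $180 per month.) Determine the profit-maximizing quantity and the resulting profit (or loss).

Compute π = P·q − TC at each output: q=0: -180; q=1: -184; q=2: -183; q=3: -190; q=4: -221; q=5: -280; q=6: -386; q=7: -546.
Profit is highest at q = 0. Equivalently, the lowest AVC in the table is 7/2 ≈ $3.50 at q = 2, and P = $2 falls below it — price never covers variable cost, so the firm shuts down and loses only its fixed cost.

q = 0 (shut down); profit = -$180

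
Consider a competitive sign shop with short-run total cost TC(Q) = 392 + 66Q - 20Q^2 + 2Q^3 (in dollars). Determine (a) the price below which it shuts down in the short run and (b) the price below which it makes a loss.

AVC = 66 - 20Q + 2Q^2; minimized at Q = 5, giving min AVC = $16. That is the shutdown price.
ATC = 392/Q + 66 - 20Q + 2Q^2. Setting dATC/dQ = −392/Q^2 − 20 + 4Q = 0 gives Q = 7 (since 4·7^3 − 20·7^2 = 392).
min ATC = 392/7 + 66 − 20·7 + 2·7^2 = $80. That is the break-even price.
For $16 ≤ P < $80 the firm produces at a loss; below $16 it shuts down.

Shutdown price = $16; break-even price = $80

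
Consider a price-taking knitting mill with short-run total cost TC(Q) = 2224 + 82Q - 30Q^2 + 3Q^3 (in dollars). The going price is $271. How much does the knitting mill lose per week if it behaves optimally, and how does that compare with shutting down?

Profit = -$280 at Q = 9

AVC = 82 - 30Q + 3Q^2 has its minimum $7 at Q = 5; price $271 clears that bar, so the firm operates.
MC = 82 - 60Q + 9Q^2. Setting P = MC and taking the root on the rising branch gives Q* = 9.
TR = 271·9 = 2439. TC = 2224 + 495 = 2719. Profit = 2439 − 2719 = -$280.
By producing, the firm covers all variable cost plus $1944 of fixed cost; shutting down would lose the full $2224.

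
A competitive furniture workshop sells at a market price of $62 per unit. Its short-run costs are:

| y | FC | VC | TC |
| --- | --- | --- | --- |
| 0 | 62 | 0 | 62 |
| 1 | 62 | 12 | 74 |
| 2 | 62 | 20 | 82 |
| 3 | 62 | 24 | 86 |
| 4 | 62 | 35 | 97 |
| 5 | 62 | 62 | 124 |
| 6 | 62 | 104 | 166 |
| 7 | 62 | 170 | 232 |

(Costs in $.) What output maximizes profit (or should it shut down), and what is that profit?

Profit at each row (π = 62y − TC): y=0: -62; y=1: -12; y=2: 42; y=3: 100; y=4: 151; y=5: 186; y=6: 206; y=7: 202.
Profit is maximized at y = 6. AVC there is 104/6 = $17.33 ≤ P, so producing beats shutting down (which would give -$62).

y = 6; profit = $206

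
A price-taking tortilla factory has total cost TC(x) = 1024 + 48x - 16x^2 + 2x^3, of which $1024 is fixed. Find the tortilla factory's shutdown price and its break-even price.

AVC = 48 - 16x + 2x^2; minimized at x = 4, giving min AVC = $16. That is the shutdown price.
ATC = 1024/x + 48 - 16x + 2x^2. Setting dATC/dx = −1024/x^2 − 16 + 4x = 0 gives x = 8 (since 4·8^3 − 16·8^2 = 1024).
min ATC = 1024/8 + 48 − 16·8 + 2·8^2 = $176. That is the break-even price.
For $16 ≤ P < $176 the firm produces at a loss; below $16 it shuts down.

Shutdown price = $16; break-even price = $176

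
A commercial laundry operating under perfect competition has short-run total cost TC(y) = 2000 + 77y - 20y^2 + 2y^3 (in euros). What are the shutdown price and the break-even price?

AVC = 77 - 20y + 2y^2; minimized at y = 5, giving min AVC = €27. That is the shutdown price.
ATC = 2000/y + 77 - 20y + 2y^2. Setting dATC/dy = −2000/y^2 − 20 + 4y = 0 gives y = 10 (since 4·10^3 − 20·10^2 = 2000).
min ATC = 2000/10 + 77 − 20·10 + 2·10^2 = €277. That is the break-even price.
For €27 ≤ P < €277 the firm produces at a loss; below €27 it shuts down.

Shutdown price = €27; break-even price = €277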